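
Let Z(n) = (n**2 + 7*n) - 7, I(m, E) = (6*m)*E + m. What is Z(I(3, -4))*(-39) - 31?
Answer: -166600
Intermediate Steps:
I(m, E) = m + 6*E*m (I(m, E) = 6*E*m + m = m + 6*E*m)
Z(n) = -7 + n**2 + 7*n
Z(I(3, -4))*(-39) - 31 = (-7 + (3*(1 + 6*(-4)))**2 + 7*(3*(1 + 6*(-4))))*(-39) - 31 = (-7 + (3*(1 - 24))**2 + 7*(3*(1 - 24)))*(-39) - 31 = (-7 + (3*(-23))**2 + 7*(3*(-23)))*(-39) - 31 = (-7 + (-69)**2 + 7*(-69))*(-39) - 31 = (-7 + 4761 - 483)*(-39) - 31 = 4271*(-39) - 31 = -166569 - 31 = -166600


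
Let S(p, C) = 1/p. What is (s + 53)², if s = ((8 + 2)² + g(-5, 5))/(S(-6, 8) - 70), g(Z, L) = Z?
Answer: 472758049/177241 ≈ 2667.3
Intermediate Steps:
s = -570/421 (s = ((8 + 2)² - 5)/(1/(-6) - 70) = (10² - 5)/(-⅙ - 70) = (100 - 5)/(-421/6) = 95*(-6/421) = -570/421 ≈ -1.3539)
(s + 53)² = (-570/421 + 53)² = (21743/421)² = 472758049/177241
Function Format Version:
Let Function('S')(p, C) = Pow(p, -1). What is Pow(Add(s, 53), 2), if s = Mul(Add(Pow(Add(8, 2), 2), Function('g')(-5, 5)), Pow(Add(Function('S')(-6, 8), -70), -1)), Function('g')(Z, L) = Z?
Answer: Rational(472758049, 177241) ≈ 2667.3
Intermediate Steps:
s = Rational(-570, 421) (s = Mul(Add(Pow(Add(8, 2), 2), -5), Pow(Add(Pow(-6, -1), -70), -1)) = Mul(Add(Pow(10, 2), -5), Pow(Add(Rational(-1, 6), -70), -1)) = Mul(Add(100, -5), Pow(Rational(-421, 6), -1)) = Mul(95, Rational(-6, 421)) = Rational(-570, 421) ≈ -1.3539)
Pow(Add(s, 53), 2) = Pow(Add(Rational(-570, 421), 53), 2) = Pow(Rational(21743, 421), 2) = Rational(472758049, 177241)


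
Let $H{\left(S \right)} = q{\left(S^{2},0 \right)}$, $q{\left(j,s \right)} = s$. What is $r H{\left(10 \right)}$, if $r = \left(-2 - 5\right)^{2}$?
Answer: $0$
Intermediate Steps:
$H{\left(S \right)} = 0$
$r = 49$ ($r = \left(-7\right)^{2} = 49$)
$r H{\left(10 \right)} = 49 \cdot 0 = 0$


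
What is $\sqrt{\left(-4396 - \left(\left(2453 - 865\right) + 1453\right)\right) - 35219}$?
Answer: $4 i \sqrt{2666} \approx 206.53 i$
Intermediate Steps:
$\sqrt{\left(-4396 - \left(\left(2453 - 865\right) + 1453\right)\right) - 35219} = \sqrt{\left(-4396 - \left(1588 + 1453\right)\right) - 35219} = \sqrt{\left(-4396 - 3041\right) - 35219} = \sqrt{-7437 - 35219} = \sqrt{-42656} = 4 i \sqrt{2666}$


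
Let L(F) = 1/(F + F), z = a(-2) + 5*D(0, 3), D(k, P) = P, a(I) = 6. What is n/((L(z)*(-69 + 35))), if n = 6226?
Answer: -130746/17 ≈ -7690.9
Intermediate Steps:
z = 21 (z = 6 + 5*3 = 6 + 15 = 21)
L(F) = 1/(2*F)
n/((L(z)*(-69 + 35))) = 6226/((((1/2)/21)*(-69 + 35))) = 6226/((((1/2)*(1/21))*(-34))) = 6226/(((1/42)*(-34))) = 6226/(-17/21) = 6226*(-21/17) = -130746/17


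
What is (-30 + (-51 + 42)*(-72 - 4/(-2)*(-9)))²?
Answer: 608400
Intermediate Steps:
(-30 + (-51 + 42)*(-72 - 4/(-2)*(-9)))² = (-30 - 9*(-72 - 4*(-½)*(-9)))² = (-30 - 9*(-72 + 2*(-9)))² = (-30 - 9*(-72 - 18))² = (-30 - 9*(-90))² = (-30 + 810)² = 780² = 608400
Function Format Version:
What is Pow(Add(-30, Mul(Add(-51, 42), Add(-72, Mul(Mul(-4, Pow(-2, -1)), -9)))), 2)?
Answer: 608400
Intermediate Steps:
Pow(Add(-30, Mul(Add(-51, 42), Add(-72, Mul(Mul(-4, Pow(-2, -1)), -9)))), 2) = Pow(Add(-30, Mul(-9, Add(-72, Mul(Mul(-4, Rational(-1, 2)), -9)))), 2) = Pow(Add(-30, Mul(-9, Add(-72, Mul(2, -9)))), 2) = Pow(Add(-30, Mul(-9, Add(-72, -18))), 2) = Pow(Add(-30, Mul(-9, -90)), 2) = Pow(Add(-30, 810), 2) = Pow(780, 2) = 608400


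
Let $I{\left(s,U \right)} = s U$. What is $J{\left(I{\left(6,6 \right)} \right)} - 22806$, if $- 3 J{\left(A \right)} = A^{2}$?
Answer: $-23238$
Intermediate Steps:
$I{\left(s,U \right)} = U s$
$J{\left(A \right)} = - \frac{A^{2}}{3}$
$J{\left(I{\left(6,6 \right)} \right)} - 22806 = - \frac{\left(6 \cdot 6\right)^{2}}{3} - 22806 = - \frac{36^{2}}{3} - 22806 = \left(- \frac{1}{3}\right) 1296 - 22806 = -432 - 22806 = -23238$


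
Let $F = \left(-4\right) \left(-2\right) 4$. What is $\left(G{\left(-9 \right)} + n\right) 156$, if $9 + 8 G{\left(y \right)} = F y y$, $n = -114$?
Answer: $\frac{65169}{2} \approx 32585.0$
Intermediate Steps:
$F = 32$ ($F = 8 \cdot 4 = 32$)
$G{\left(y \right)} = - \frac{9}{8} + 4 y^{2}$ ($G{\left(y \right)} = - \frac{9}{8} + \frac{32 y y}{8} = - \frac{9}{8} + \frac{32 y^{2}}{8} = - \frac{9}{8} + 4 y^{2}$)
$\left(G{\left(-9 \right)} + n\right) 156 = \left(\left(- \frac{9}{8} + 4 \left(-9\right)^{2}\right) - 114\right) 156 = \left(\left(- \frac{9}{8} + 4 \cdot 81\right) - 114\right) 156 = \left(\left(- \frac{9}{8} + 324\right) - 114\right) 156 = \left(\frac{2583}{8} - 114\right) 156 = \frac{1671}{8} \cdot 156 = \frac{65169}{2}$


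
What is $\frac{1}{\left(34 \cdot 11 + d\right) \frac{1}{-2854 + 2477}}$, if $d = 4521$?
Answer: $- \frac{377}{4895} \approx -0.077017$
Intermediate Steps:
$\frac{1}{\left(34 \cdot 11 + d\right) \frac{1}{-2854 + 2477}} = \frac{1}{\left(34 \cdot 11 + 4521\right) \frac{1}{-2854 + 2477}} = \frac{1}{\left(374 + 4521\right) \frac{1}{-377}} = \frac{1}{4895 \left(- \frac{1}{377}\right)} = \frac{1}{- \frac{4895}{377}} = - \frac{377}{4895}$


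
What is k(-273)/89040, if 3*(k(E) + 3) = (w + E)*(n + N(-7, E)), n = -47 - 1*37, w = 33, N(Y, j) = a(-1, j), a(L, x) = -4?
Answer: 7037/89040 ≈ 0.079032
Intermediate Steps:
N(Y, j) = -4
n = -84 (n = -47 - 37 = -84)
k(E) = -971 - 88*E/3 (k(E) = -3 + ((33 + E)*(-84 - 4))/3 = -3 + ((33 + E)*(-88))/3 = -3 + (-2904 - 88*E)/3 = -3 + (-968 - 88*E/3) = -971 - 88*E/3)
k(-273)/89040 = (-971 - 88/3*(-273))/89040 = (-971 + 8008)*(1/89040) = 7037*(1/89040) = 7037/89040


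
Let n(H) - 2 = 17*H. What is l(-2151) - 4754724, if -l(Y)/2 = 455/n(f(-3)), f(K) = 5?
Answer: -413661898/87 ≈ -4.7547e+6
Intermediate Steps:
n(H) = 2 + 17*H
l(Y) = -910/87 (l(Y) = -910/(2 + 17*5) = -910/(2 + 85) = -910/87)
l(-2151) - 4754724 = -910/87 - 4754724 = -413661898/87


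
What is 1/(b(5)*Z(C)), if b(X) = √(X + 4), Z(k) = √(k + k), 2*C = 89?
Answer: √89/267 ≈ 0.035333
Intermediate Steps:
C = 89/2 (C = (½)*89 = 89/2 ≈ 44.500)
Z(k) = √2*√k (Z(k) = √(2*k) = √2*√k)
b(X) = √(4 + X)
1/(b(5)*Z(C)) = 1/(√(4 + 5)*(√2*√(89/2))) = 1/(√9*(√2*(√178/2))) = 1/(3*√89) = √89/267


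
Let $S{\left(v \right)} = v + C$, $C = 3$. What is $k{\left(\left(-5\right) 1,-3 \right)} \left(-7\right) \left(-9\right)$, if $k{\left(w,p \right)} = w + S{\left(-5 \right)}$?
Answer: $-441$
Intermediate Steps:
$S{\left(v \right)} = 3 + v$ ($S{\left(v \right)} = v + 3 = 3 + v$)
$k{\left(w,p \right)} = -2 + w$ ($k{\left(w,p \right)} = w + \left(3 - 5\right) = w - 2 = -2 + w$)
$k{\left(\left(-5\right) 1,-3 \right)} \left(-7\right) \left(-9\right) = \left(-2 - 5\right) \left(-7\right) \left(-9\right) = \left(-7\right) \left(-7\right) \left(-9\right) = 49 \left(-9\right) = -441$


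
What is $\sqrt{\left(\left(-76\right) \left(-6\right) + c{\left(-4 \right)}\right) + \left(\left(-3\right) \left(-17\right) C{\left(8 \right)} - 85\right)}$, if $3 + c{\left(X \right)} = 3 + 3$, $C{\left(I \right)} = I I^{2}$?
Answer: $\sqrt{26486} \approx 162.75$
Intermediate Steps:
$C{\left(I \right)} = I^{3}$
$c{\left(X \right)} = 3$ ($c{\left(X \right)} = -3 + \left(3 + 3\right) = -3 + 6 = 3$)
$\sqrt{\left(\left(-76\right) \left(-6\right) + c{\left(-4 \right)}\right) + \left(\left(-3\right) \left(-17\right) C{\left(8 \right)} - 85\right)} = \sqrt{\left(\left(-76\right) \left(-6\right) + 3\right) - \left(85 - \left(-3\right) \left(-17\right) 8^{3}\right)} = \sqrt{\left(456 + 3\right) + \left(51 \cdot 512 - 85\right)} = \sqrt{459 + \left(26112 - 85\right)} = \sqrt{459 + 26027} = \sqrt{26486}$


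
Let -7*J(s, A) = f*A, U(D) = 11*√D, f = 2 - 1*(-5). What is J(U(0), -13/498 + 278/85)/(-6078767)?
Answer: 137339/257314207110 ≈ 5.3374e-7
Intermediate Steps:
f = 7 (f = 2 + 5 = 7)
J(s, A) = -A
J(U(0), -13/498 + 278/85)/(-6078767) = -(-13/498 + 278/85)/(-6078767) = -(-13*1/498 + 278*(1/85))*(-1/6078767) = -(-13/498 + 278/85)*(-1/6078767) = -1*137339/42330*(-1/6078767) = -137339/42330*(-1/6078767) = 137339/257314207110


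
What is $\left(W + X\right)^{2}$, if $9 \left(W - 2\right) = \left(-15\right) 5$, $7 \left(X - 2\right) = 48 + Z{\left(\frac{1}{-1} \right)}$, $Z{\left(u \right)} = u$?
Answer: $\frac{2500}{441} \approx 5.6689$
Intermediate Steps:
$X = \frac{61}{7}$ ($X = 2 + \frac{48 + \frac{1}{-1}}{7} = 2 + \frac{48 - 1}{7} = 2 + \frac{1}{7} \cdot 47 = 2 + \frac{47}{7} = \frac{61}{7} \approx 8.7143$)
$W = - \frac{19}{3}$ ($W = 2 + \frac{\left(-15\right) 5}{9} = 2 + \frac{1}{9} \left(-75\right) = 2 - \frac{25}{3} = - \frac{19}{3} \approx -6.3333$)
$\left(W + X\right)^{2} = \left(- \frac{19}{3} + \frac{61}{7}\right)^{2} = \left(\frac{50}{21}\right)^{2} = \frac{2500}{441}$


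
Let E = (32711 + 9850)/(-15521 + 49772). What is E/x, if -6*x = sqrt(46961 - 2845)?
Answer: -42561*sqrt(11029)/125918093 ≈ -0.035497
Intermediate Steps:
E = 14187/11417 (E = 42561/34251 = 42561*(1/34251) = 14187/11417 ≈ 1.2426)
x = -sqrt(11029)/3 (x = -sqrt(46961 - 2845)/6 = -sqrt(11029)/3 ≈ -35.006)
E/x = 14187/(11417*((-sqrt(11029)/3))) = 14187*(-3*sqrt(11029)/11029)/11417 = -42561*sqrt(11029)/125918093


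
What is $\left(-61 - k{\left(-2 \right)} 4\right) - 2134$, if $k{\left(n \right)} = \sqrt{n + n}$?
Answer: $-2195 - 8 i \approx -2195.0 - 8.0 i$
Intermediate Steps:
$k{\left(n \right)} = \sqrt{2} \sqrt{n}$ ($k{\left(n \right)} = \sqrt{2 n} = \sqrt{2} \sqrt{n}$)
$\left(-61 - k{\left(-2 \right)} 4\right) - 2134 = \left(-61 - \sqrt{2} \sqrt{-2} \cdot 4\right) - 2134 = \left(-61 - \sqrt{2} i \sqrt{2} \cdot 4\right) - 2134 = \left(-61 - 2 i 4\right) - 2134 = \left(-61 - 8 i\right) - 2134 = -2195 - 8 i$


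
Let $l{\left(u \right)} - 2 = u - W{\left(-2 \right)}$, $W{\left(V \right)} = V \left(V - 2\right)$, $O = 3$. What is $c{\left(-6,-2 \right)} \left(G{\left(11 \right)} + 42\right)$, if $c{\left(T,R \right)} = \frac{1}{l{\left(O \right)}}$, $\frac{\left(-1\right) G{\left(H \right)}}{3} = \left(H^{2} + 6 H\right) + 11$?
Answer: $184$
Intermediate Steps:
$W{\left(V \right)} = V \left(-2 + V\right)$
$G{\left(H \right)} = -33 - 18 H - 3 H^{2}$ ($G{\left(H \right)} = - 3 \left(\left(H^{2} + 6 H\right) + 11\right) = - 3 \left(11 + H^{2} + 6 H\right) = -33 - 18 H - 3 H^{2}$)
$l{\left(u \right)} = -6 + u$ ($l{\left(u \right)} = 2 + \left(u - - 2 \left(-2 - 2\right)\right) = 2 + \left(u - \left(-2\right) \left(-4\right)\right) = 2 + \left(u - 8\right) = 2 + \left(-8 + u\right) = -6 + u$)
$c{\left(T,R \right)} = - \frac{1}{3}$ ($c{\left(T,R \right)} = \frac{1}{-6 + 3} = \frac{1}{-3} = - \frac{1}{3}$)
$c{\left(-6,-2 \right)} \left(G{\left(11 \right)} + 42\right) = - \frac{\left(-33 - 198 - 3 \cdot 11^{2}\right) + 42}{3} = - \frac{\left(-33 - 198 - 363\right) + 42}{3} = - \frac{-594 + 42}{3} = \left(- \frac{1}{3}\right) \left(-552\right) = 184$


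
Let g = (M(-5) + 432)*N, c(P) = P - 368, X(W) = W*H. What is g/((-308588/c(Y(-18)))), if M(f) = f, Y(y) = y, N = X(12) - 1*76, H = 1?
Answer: -376736/11021 ≈ -34.183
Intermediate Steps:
X(W) = W (X(W) = W*1 = W)
N = -64 (N = 12 - 1*76 = 12 - 76 = -64)
c(P) = -368 + P
g = -27328 (g = (-5 + 432)*(-64) = 427*(-64) = -27328)
g/((-308588/c(Y(-18)))) = -27328/((-308588/(-368 - 18))) = -27328/((-308588/(-386))) = -27328/((-308588*(-1/386))) = -27328/154294/193 = -27328*193/154294 = -376736/11021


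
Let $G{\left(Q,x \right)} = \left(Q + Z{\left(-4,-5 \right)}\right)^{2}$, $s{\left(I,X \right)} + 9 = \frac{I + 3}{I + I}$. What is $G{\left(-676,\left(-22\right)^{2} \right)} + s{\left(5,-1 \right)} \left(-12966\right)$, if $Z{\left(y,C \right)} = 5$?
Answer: $\frac{2782811}{5} \approx 5.5656 \cdot 10^{5}$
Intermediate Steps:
$s{\left(I,X \right)} = -9 + \frac{3 + I}{2 I}$ ($s{\left(I,X \right)} = -9 + \frac{I + 3}{I + I} = -9 + \frac{3 + I}{2 I}$)
$G{\left(Q,x \right)} = \left(5 + Q\right)^{2}$ ($G{\left(Q,x \right)} = \left(Q + 5\right)^{2} = \left(5 + Q\right)^{2}$)
$G{\left(-676,\left(-22\right)^{2} \right)} + s{\left(5,-1 \right)} \left(-12966\right) = \left(5 - 676\right)^{2} + \frac{3 - 85}{2 \cdot 5} \left(-12966\right) = \left(-671\right)^{2} + \frac{1}{2} \cdot \frac{1}{5} \left(3 - 85\right) \left(-12966\right) = 450241 + \frac{1}{2} \cdot \frac{1}{5} \left(-82\right) \left(-12966\right) = 450241 - - \frac{531606}{5} = 450241 + \frac{531606}{5} = \frac{2782811}{5}$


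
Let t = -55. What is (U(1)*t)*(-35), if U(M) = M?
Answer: 1925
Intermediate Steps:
(U(1)*t)*(-35) = (1*(-55))*(-35) = -55*(-35) = 1925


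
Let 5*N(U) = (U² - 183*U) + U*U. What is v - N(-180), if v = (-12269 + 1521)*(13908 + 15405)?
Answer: -315075672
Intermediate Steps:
N(U) = -183*U/5 + 2*U²/5 (N(U) = ((U² - 183*U) + U*U)/5 = ((U² - 183*U) + U²)/5 = (-183*U + 2*U²)/5 = -183*U/5 + 2*U²/5)
v = -315056124 (v = -10748*29313 = -315056124)
v - N(-180) = -315056124 - (-180)*(-183 + 2*(-180))/5 = -315056124 - (-180)*(-183 - 360)/5 = -315056124 - (-180)*(-543)/5 = -315056124 - 1*19548 = -315056124 - 19548 = -315075672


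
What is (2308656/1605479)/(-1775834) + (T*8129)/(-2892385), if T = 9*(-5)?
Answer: 104292686014196667/824637531016838911 ≈ 0.12647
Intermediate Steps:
T = -45
(2308656/1605479)/(-1775834) + (T*8129)/(-2892385) = (2308656/1605479)/(-1775834) - 45*8129/(-2892385) = (2308656*(1/1605479))*(-1/1775834) - 365805*(-1/2892385) = (2308656/1605479)*(-1/1775834) + 73161/578477 = -1154328/1425532097243 + 73161/578477 = 104292686014196667/824637531016838911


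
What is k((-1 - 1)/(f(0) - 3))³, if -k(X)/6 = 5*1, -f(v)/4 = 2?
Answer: -27000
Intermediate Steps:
f(v) = -8 (f(v) = -4*2 = -8)
k(X) = -30
k((-1 - 1)/(f(0) - 3))³ = (-30)³ = -27000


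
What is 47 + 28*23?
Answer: 691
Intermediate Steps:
47 + 28*23 = 47 + 644 = 691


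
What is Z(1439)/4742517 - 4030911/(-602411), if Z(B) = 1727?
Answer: 19117704306784/2856944408487 ≈ 6.6917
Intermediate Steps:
Z(1439)/4742517 - 4030911/(-602411) = 1727/4742517 - 4030911/(-602411) = 1727*(1/4742517) - 4030911*(-1/602411) = 1727/4742517 + 4030911/602411 = 19117704306784/2856944408487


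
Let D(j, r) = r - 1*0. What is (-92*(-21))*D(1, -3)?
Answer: -5796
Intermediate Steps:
D(j, r) = r (D(j, r) = r + 0 = r)
(-92*(-21))*D(1, -3) = -92*(-21)*(-3) = 1932*(-3) = -5796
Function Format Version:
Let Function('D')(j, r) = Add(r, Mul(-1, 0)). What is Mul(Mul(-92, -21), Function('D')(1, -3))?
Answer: -5796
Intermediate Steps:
Function('D')(j, r) = r (Function('D')(j, r) = Add(r, 0) = r)
Mul(Mul(-92, -21), Function('D')(1, -3)) = Mul(Mul(-92, -21), -3) = Mul(1932, -3) = -5796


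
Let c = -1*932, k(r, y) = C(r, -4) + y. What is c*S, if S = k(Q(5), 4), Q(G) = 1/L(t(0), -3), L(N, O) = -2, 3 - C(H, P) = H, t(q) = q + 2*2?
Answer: -6990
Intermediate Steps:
t(q) = 4 + q (t(q) = q + 4 = 4 + q)
C(H, P) = 3 - H
Q(G) = -½ (Q(G) = 1/(-2) = -½)
k(r, y) = 3 + y - r (k(r, y) = (3 - r) + y = 3 + y - r)
S = 15/2 (S = 3 + 4 - 1*(-½) = 3 + 4 + ½ = 15/2 ≈ 7.5000)
c = -932
c*S = -932*15/2 = -6990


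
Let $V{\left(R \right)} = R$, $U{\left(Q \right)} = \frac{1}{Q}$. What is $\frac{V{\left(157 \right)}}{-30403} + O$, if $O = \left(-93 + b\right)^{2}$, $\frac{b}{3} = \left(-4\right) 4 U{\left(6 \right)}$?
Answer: $\frac{310140846}{30403} \approx 10201.0$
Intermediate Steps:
$b = -8$ ($b = 3 \frac{\left(-4\right) 4}{6} = 3 \left(\left(-16\right) \frac{1}{6}\right) = 3 \left(- \frac{8}{3}\right) = -8$)
$O = 10201$ ($O = \left(-93 - 8\right)^{2} = \left(-101\right)^{2} = 10201$)
$\frac{V{\left(157 \right)}}{-30403} + O = \frac{157}{-30403} + 10201 = 157 \left(- \frac{1}{30403}\right) + 10201 = - \frac{157}{30403} + 10201 = \frac{310140846}{30403}$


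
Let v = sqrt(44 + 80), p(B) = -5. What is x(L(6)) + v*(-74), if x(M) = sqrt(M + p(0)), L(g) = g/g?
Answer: -148*sqrt(31) + 2*I ≈ -824.03 + 2.0*I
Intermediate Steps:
v = 2*sqrt(31) (v = sqrt(124) = 2*sqrt(31) ≈ 11.136)
L(g) = 1
x(M) = sqrt(-5 + M) (x(M) = sqrt(M - 5) = sqrt(-5 + M))
x(L(6)) + v*(-74) = sqrt(-5 + 1) + (2*sqrt(31))*(-74) = sqrt(-4) - 148*sqrt(31) = 2*I - 148*sqrt(31) = -148*sqrt(31) + 2*I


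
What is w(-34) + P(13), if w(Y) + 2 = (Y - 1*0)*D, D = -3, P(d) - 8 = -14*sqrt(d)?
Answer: 108 - 14*sqrt(13) ≈ 57.522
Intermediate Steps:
P(d) = 8 - 14*sqrt(d)
w(Y) = -2 - 3*Y (w(Y) = -2 + (Y - 1*0)*(-3) = -2 + (Y + 0)*(-3) = -2 + Y*(-3) = -2 - 3*Y)
w(-34) + P(13) = (-2 - 3*(-34)) + (8 - 14*sqrt(13)) = (-2 + 102) + (8 - 14*sqrt(13)) = 100 + (8 - 14*sqrt(13)) = 108 - 14*sqrt(13)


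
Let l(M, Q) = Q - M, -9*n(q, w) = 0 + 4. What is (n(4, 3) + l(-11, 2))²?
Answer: 12769/81 ≈ 157.64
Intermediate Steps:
n(q, w) = -4/9 (n(q, w) = -(0 + 4)/9 = -⅑*4 = -4/9)
(n(4, 3) + l(-11, 2))² = (-4/9 + (2 - 1*(-11)))² = (-4/9 + (2 + 11))² = (-4/9 + 13)² = (113/9)² = 12769/81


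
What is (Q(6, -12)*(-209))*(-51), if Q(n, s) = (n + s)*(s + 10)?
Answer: 127908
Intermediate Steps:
Q(n, s) = (10 + s)*(n + s) (Q(n, s) = (n + s)*(10 + s) = (10 + s)*(n + s))
(Q(6, -12)*(-209))*(-51) = (((-12)**2 + 10*6 + 10*(-12) + 6*(-12))*(-209))*(-51) = ((144 + 60 - 120 - 72)*(-209))*(-51) = (12*(-209))*(-51) = -2508*(-51) = 127908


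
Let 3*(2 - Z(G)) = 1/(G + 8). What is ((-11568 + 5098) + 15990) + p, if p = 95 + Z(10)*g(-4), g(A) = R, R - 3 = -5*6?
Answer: 19123/2 ≈ 9561.5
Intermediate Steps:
R = -27 (R = 3 - 5*6 = 3 - 30 = -27)
g(A) = -27
Z(G) = 2 - 1/(3*(8 + G)) (Z(G) = 2 - 1/(3*(G + 8)) = 2 - 1/(3*(8 + G)))
p = 83/2 (p = 95 + ((47 + 6*10)/(3*(8 + 10)))*(-27) = 95 + ((⅓)*(47 + 60)/18)*(-27) = 95 + ((⅓)*(1/18)*107)*(-27) = 95 + (107/54)*(-27) = 95 - 107/2 = 83/2 ≈ 41.500)
((-11568 + 5098) + 15990) + p = ((-11568 + 5098) + 15990) + 83/2 = (-6470 + 15990) + 83/2 = 9520 + 83/2 = 19123/2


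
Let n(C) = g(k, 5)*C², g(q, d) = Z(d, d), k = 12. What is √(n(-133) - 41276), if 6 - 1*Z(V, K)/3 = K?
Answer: √11791 ≈ 108.59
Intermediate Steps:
Z(V, K) = 18 - 3*K
g(q, d) = 18 - 3*d
n(C) = 3*C² (n(C) = (18 - 3*5)*C² = (18 - 15)*C² = 3*C²)
√(n(-133) - 41276) = √(3*(-133)² - 41276) = √(3*17689 - 41276) = √(53067 - 41276) = √11791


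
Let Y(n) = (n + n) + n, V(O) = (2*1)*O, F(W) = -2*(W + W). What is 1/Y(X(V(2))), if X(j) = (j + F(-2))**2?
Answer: 1/432 ≈ 0.0023148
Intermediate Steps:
F(W) = -4*W
V(O) = 2*O
X(j) = (8 + j)**2 (X(j) = (j - 4*(-2))**2 = (j + 8)**2 = (8 + j)**2)
Y(n) = 3*n (Y(n) = 2*n + n = 3*n)
1/Y(X(V(2))) = 1/(3*(8 + 2*2)**2) = 1/(3*(8 + 4)**2) = 1/(3*12**2) = 1/(3*144) = 1/432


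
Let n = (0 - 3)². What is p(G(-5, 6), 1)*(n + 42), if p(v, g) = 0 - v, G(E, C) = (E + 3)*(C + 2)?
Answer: 816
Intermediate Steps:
G(E, C) = (2 + C)*(3 + E) (G(E, C) = (3 + E)*(2 + C) = (2 + C)*(3 + E))
p(v, g) = -v
n = 9 (n = (-3)² = 9)
p(G(-5, 6), 1)*(n + 42) = (-(6 + 2*(-5) + 3*6 + 6*(-5)))*(9 + 42) = -(6 - 10 + 18 - 30)*51 = -1*(-16)*51 = 16*51 = 816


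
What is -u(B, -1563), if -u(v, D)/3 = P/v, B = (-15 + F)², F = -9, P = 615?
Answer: 205/64 ≈ 3.2031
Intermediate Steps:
B = 576 (B = (-15 - 9)² = (-24)² = 576)
u(v, D) = -1845/v
-u(B, -1563) = -(-1845)/576 = -1*(-205/64) = 205/64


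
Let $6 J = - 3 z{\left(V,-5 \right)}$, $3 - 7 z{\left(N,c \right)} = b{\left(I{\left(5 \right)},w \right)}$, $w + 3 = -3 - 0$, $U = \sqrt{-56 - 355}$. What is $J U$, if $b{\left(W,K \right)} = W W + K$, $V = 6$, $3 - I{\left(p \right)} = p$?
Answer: $- \frac{5 i \sqrt{411}}{14} \approx - 7.2404 i$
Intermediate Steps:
$U = i \sqrt{411}$ ($U = \sqrt{-411} = i \sqrt{411} \approx 20.273 i$)
$I{\left(p \right)} = 3 - p$
$w = -6$ ($w = -3 - 3 = -6$)
$b{\left(W,K \right)} = K + W^{2}$ ($b{\left(W,K \right)} = W^{2} + K = K + W^{2}$)
$z{\left(N,c \right)} = \frac{5}{7}$ ($z{\left(N,c \right)} = \frac{3}{7} - \frac{-6 + \left(3 - 5\right)^{2}}{7} = \frac{3}{7} - \frac{-6 + \left(-2\right)^{2}}{7} = \frac{3}{7} - \frac{-6 + 4}{7} = \frac{3}{7} - - \frac{2}{7} = \frac{3}{7} + \frac{2}{7} = \frac{5}{7}$)
$J = - \frac{5}{14}$ ($J = \frac{\left(-3\right) \frac{5}{7}}{6} = \frac{1}{6} \left(- \frac{15}{7}\right) = - \frac{5}{14} \approx -0.35714$)
$J U = - \frac{5 i \sqrt{411}}{14}$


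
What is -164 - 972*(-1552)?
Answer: 1508380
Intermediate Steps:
-164 - 972*(-1552) = -164 + 1508544 = 1508380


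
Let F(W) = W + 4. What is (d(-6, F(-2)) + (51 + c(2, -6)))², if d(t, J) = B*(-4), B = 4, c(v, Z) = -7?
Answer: 784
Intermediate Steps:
F(W) = 4 + W
d(t, J) = -16 (d(t, J) = 4*(-4) = -16)
(d(-6, F(-2)) + (51 + c(2, -6)))² = (-16 + (51 - 7))² = (-16 + 44)² = 28² = 784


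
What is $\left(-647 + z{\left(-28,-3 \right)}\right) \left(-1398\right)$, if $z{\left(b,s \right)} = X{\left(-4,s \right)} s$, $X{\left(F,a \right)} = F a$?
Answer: $954834$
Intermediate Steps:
$z{\left(b,s \right)} = - 4 s^{2}$ ($z{\left(b,s \right)} = - 4 s s = - 4 s^{2}$)
$\left(-647 + z{\left(-28,-3 \right)}\right) \left(-1398\right) = \left(-647 - 4 \left(-3\right)^{2}\right) \left(-1398\right) = \left(-647 - 36\right) \left(-1398\right) = \left(-683\right) \left(-1398\right) = 954834$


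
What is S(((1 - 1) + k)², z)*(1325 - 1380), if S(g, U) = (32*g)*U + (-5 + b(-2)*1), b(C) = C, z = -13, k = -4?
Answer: 366465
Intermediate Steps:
S(g, U) = -7 + 32*U*g (S(g, U) = (32*g)*U + (-5 - 2*1) = 32*U*g + (-5 - 2) = 32*U*g - 7 = -7 + 32*U*g)
S(((1 - 1) + k)², z)*(1325 - 1380) = (-7 + 32*(-13)*((1 - 1) - 4)²)*(1325 - 1380) = (-7 + 32*(-13)*(0 - 4)²)*(-55) = (-7 + 32*(-13)*(-4)²)*(-55) = (-7 + 32*(-13)*16)*(-55) = (-7 - 6656)*(-55) = -6663*(-55) = 366465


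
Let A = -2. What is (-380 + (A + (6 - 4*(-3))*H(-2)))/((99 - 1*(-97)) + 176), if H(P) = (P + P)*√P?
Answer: -191/186 - 6*I*√2/31 ≈ -1.0269 - 0.27372*I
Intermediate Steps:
H(P) = 2*P^(3/2) (H(P) = (2*P)*√P = 2*P^(3/2))
(-380 + (A + (6 - 4*(-3))*H(-2)))/((99 - 1*(-97)) + 176) = (-380 + (-2 + (6 - 4*(-3))*(2*(-2)^(3/2))))/((99 - 1*(-97)) + 176) = (-380 + (-2 + (6 + 12)*(2*(-2*I*√2))))/((99 + 97) + 176) = (-380 + (-2 + 18*(-4*I*√2)))/(196 + 176) = (-380 + (-2 - 72*I*√2))/372 = (-382 - 72*I*√2)*(1/372) = -191/186 - 6*I*√2/31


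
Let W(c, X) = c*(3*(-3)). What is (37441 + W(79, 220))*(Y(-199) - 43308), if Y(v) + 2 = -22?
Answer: -1591584360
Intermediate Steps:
W(c, X) = -9*c (W(c, X) = c*(-9) = -9*c)
Y(v) = -24 (Y(v) = -2 - 22 = -24)
(37441 + W(79, 220))*(Y(-199) - 43308) = (37441 - 9*79)*(-24 - 43308) = (37441 - 711)*(-43332) = 36730*(-43332) = -1591584360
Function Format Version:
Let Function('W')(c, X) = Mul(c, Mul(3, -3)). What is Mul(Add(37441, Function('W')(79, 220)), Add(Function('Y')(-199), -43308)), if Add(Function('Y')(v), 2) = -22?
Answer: -1591584360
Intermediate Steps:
Function('W')(c, X) = Mul(-9, c) (Function('W')(c, X) = Mul(c, -9) = Mul(-9, c))
Function('Y')(v) = -24 (Function('Y')(v) = Add(-2, -22) = -24)
Mul(Add(37441, Function('W')(79, 220)), Add(Function('Y')(-199), -43308)) = Mul(Add(37441, Mul(-9, 79)), Add(-24, -43308)) = Mul(Add(37441, -711), -43332) = Mul(36730, -43332) = -1591584360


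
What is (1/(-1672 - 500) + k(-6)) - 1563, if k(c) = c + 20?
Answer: -3364429/2172 ≈ -1549.0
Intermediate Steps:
k(c) = 20 + c
(1/(-1672 - 500) + k(-6)) - 1563 = (1/(-1672 - 500) + (20 - 6)) - 1563 = (1/(-2172) + 14) - 1563 = (-1/2172 + 14) - 1563 = 30407/2172 - 1563 = -3364429/2172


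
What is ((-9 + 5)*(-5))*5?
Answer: 100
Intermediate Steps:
((-9 + 5)*(-5))*5 = -4*(-5)*5 = 20*5 = 100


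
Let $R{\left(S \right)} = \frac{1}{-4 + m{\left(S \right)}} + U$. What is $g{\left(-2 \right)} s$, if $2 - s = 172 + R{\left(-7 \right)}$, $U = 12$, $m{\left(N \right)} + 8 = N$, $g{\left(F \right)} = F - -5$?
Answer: $- \frac{10371}{19} \approx -545.84$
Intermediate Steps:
$g{\left(F \right)} = 5 + F$ ($g{\left(F \right)} = F + 5 = 5 + F$)
$m{\left(N \right)} = -8 + N$
$R{\left(S \right)} = 12 + \frac{1}{-12 + S}$ ($R{\left(S \right)} = \frac{1}{-4 + \left(-8 + S\right)} + 12 = \frac{1}{-12 + S} + 12 = 12 + \frac{1}{-12 + S}$)
$s = - \frac{3457}{19}$ ($s = 2 - \left(172 + \frac{-143 + 12 \left(-7\right)}{-12 - 7}\right) = 2 - \left(172 + \frac{-143 - 84}{-19}\right) = 2 - \left(172 - - \frac{227}{19}\right) = 2 - \left(172 + \frac{227}{19}\right) = 2 - \frac{3495}{19} = - \frac{3457}{19} \approx -181.95$)
$g{\left(-2 \right)} s = \left(5 - 2\right) \left(- \frac{3457}{19}\right) = 3 \left(- \frac{3457}{19}\right) = - \frac{10371}{19}$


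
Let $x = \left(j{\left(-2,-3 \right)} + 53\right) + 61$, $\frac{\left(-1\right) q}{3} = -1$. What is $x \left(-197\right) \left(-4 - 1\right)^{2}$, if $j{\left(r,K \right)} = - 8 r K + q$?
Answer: $-339825$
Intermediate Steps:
$q = 3$ ($q = \left(-3\right) \left(-1\right) = 3$)
$j{\left(r,K \right)} = 3 - 8 K r$ ($j{\left(r,K \right)} = - 8 r K + 3 = - 8 K r + 3 = 3 - 8 K r$)
$x = 69$ ($x = \left(\left(3 - \left(-24\right) \left(-2\right)\right) + 53\right) + 61 = \left(\left(3 - 48\right) + 53\right) + 61 = \left(-45 + 53\right) + 61 = 8 + 61 = 69$)
$x \left(-197\right) \left(-4 - 1\right)^{2} = 69 \left(-197\right) \left(-4 - 1\right)^{2} = - 13593 \left(-5\right)^{2} = \left(-13593\right) 25 = -339825$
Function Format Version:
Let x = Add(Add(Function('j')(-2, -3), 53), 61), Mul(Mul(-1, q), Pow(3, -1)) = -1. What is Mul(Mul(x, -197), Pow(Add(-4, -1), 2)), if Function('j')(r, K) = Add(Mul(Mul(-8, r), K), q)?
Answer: -339825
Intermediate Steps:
q = 3 (q = Mul(-3, -1) = 3)
Function('j')(r, K) = Add(3, Mul(-8, K, r)) (Function('j')(r, K) = Add(Mul(Mul(-8, r), K), 3) = Add(Mul(-8, K, r), 3) = Add(3, Mul(-8, K, r)))
x = 69 (x = Add(Add(Add(3, Mul(-8, -3, -2)), 53), 61) = Add(Add(Add(3, -48), 53), 61) = Add(Add(-45, 53), 61) = Add(8, 61) = 69)
Mul(Mul(x, -197), Pow(Add(-4, -1), 2)) = Mul(Mul(69, -197), Pow(Add(-4, -1), 2)) = Mul(-13593, Pow(-5, 2)) = Mul(-13593, 25) = -339825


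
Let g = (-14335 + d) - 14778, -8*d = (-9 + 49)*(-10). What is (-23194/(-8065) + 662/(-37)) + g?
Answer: -8677025367/298405 ≈ -29078.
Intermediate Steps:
d = 50 (d = -(-9 + 49)*(-10)/8 = -5*(-10) = -1/8*(-400) = 50)
g = -29063 (g = (-14335 + 50) - 14778 = -14285 - 14778 = -29063)
(-23194/(-8065) + 662/(-37)) + g = (-23194/(-8065) + 662/(-37)) - 29063 = (-23194*(-1/8065) + 662*(-1/37)) - 29063 = (23194/8065 - 662/37) - 29063 = -4480852/298405 - 29063 = -8677025367/298405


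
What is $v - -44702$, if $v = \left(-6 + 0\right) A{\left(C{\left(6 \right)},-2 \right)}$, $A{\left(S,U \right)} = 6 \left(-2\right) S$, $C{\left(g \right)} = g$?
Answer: $45134$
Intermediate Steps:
$A{\left(S,U \right)} = - 12 S$
$v = 432$ ($v = \left(-6 + 0\right) \left(\left(-12\right) 6\right) = \left(-6\right) \left(-72\right) = 432$)
$v - -44702 = 432 - -44702 = 432 + 44702 = 45134$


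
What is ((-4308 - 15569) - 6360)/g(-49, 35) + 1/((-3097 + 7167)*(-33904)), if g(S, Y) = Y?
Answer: -724084947879/965924960 ≈ -749.63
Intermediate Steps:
((-4308 - 15569) - 6360)/g(-49, 35) + 1/((-3097 + 7167)*(-33904)) = ((-4308 - 15569) - 6360)/35 + 1/((-3097 + 7167)*(-33904)) = (-19877 - 6360)*(1/35) - 1/33904/4070 = -26237*1/35 + (1/4070)*(-1/33904) = -26237/35 - 1/137989280 = -724084947879/965924960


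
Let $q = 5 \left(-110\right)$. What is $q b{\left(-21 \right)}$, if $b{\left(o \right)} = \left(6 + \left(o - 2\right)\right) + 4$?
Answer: $7150$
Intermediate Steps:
$q = -550$
$b{\left(o \right)} = 8 + o$ ($b{\left(o \right)} = \left(6 + \left(-2 + o\right)\right) + 4 = \left(4 + o\right) + 4 = 8 + o$)
$q b{\left(-21 \right)} = - 550 \left(8 - 21\right) = \left(-550\right) \left(-13\right) = 7150$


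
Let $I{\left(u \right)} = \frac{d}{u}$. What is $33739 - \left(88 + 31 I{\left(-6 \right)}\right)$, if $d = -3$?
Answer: $\frac{67271}{2} \approx 33636.0$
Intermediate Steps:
$I{\left(u \right)} = - \frac{3}{u}$
$33739 - \left(88 + 31 I{\left(-6 \right)}\right) = 33739 - \left(88 + 31 \left(- \frac{3}{-6}\right)\right) = 33739 - \left(88 + 31 \left(\left(-3\right) \left(- \frac{1}{6}\right)\right)\right) = 33739 - \frac{207}{2} = \frac{67271}{2}$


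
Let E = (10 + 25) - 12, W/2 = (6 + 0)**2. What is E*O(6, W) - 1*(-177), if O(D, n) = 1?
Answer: 200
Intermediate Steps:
W = 72 (W = 2*(6 + 0)**2 = 2*6**2 = 2*36 = 72)
E = 23 (E = 35 - 12 = 23)
E*O(6, W) - 1*(-177) = 23*1 - 1*(-177) = 23 + 177 = 200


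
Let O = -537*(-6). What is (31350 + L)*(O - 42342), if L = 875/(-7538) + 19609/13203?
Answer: -124808814756680/101763 ≈ -1.2265e+9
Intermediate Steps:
L = 136260017/99524214 (L = 875*(-1/7538) + 19609*(1/13203) = -875/7538 + 19609/13203 = 136260017/99524214 ≈ 1.3691)
O = 3222
(31350 + L)*(O - 42342) = (31350 + 136260017/99524214)*(3222 - 42342) = (3120220368917/99524214)*(-39120) = -124808814756680/101763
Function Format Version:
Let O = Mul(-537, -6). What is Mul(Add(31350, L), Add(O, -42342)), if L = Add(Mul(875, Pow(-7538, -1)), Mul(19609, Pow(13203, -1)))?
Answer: Rational(-124808814756680, 101763) ≈ -1.2265e+9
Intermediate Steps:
L = Rational(136260017, 99524214) (L = Add(Mul(875, Rational(-1, 7538)), Mul(19609, Rational(1, 13203))) = Add(Rational(-875, 7538), Rational(19609, 13203)) = Rational(136260017, 99524214) ≈ 1.3691)
O = 3222
Mul(Add(31350, L), Add(O, -42342)) = Mul(Add(31350, Rational(136260017, 99524214)), Add(3222, -42342)) = Mul(Rational(3120220368917, 99524214), -39120) = Rational(-124808814756680, 101763)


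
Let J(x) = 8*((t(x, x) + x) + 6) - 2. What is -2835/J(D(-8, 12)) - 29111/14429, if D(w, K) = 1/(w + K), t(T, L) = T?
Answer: -8472353/144290 ≈ -58.718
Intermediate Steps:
D(w, K) = 1/(K + w)
J(x) = 46 + 16*x (J(x) = 8*((x + x) + 6) - 2 = 8*(2*x + 6) - 2 = 8*(6 + 2*x) - 2 = (48 + 16*x) - 2 = 46 + 16*x)
-2835/J(D(-8, 12)) - 29111/14429 = -2835/(46 + 16/(12 - 8)) - 29111/14429 = -2835/(46 + 16/4) - 29111*1/14429 = -2835/(46 + 16*(¼)) - 29111/14429 = -2835/(46 + 4) - 29111/14429 = -2835/50 - 29111/14429 = -2835*1/50 - 29111/14429 = -567/10 - 29111/14429 = -8472353/144290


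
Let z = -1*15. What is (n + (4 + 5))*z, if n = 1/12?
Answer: -545/4 ≈ -136.25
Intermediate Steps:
n = 1/12 ≈ 0.083333
z = -15
(n + (4 + 5))*z = (1/12 + (4 + 5))*(-15) = (1/12 + 9)*(-15) = (109/12)*(-15) = -545/4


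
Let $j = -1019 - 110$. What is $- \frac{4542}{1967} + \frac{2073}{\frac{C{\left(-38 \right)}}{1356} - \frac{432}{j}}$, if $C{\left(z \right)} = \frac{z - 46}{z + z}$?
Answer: $\frac{39518832064434}{7313146673} \approx 5403.8$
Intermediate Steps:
$C{\left(z \right)} = \frac{-46 + z}{2 z}$
$j = -1129$
$- \frac{4542}{1967} + \frac{2073}{\frac{C{\left(-38 \right)}}{1356} - \frac{432}{j}} = - \frac{4542}{1967} + \frac{2073}{\frac{\frac{1}{2} \frac{1}{-38} \left(-46 - 38\right)}{1356} - \frac{432}{-1129}} = \left(-4542\right) \frac{1}{1967} + \frac{2073}{\frac{1}{2} \left(- \frac{1}{38}\right) \left(-84\right) \frac{1}{1356} - - \frac{432}{1129}} = - \frac{4542}{1967} + \frac{2073}{\frac{21}{19} \cdot \frac{1}{1356} + \frac{432}{1129}} = - \frac{4542}{1967} + \frac{2073}{\frac{7}{8588} + \frac{432}{1129}} = - \frac{4542}{1967} + \frac{2073}{\frac{3717919}{9695852}} = - \frac{4542}{1967} + 2073 \cdot \frac{9695852}{3717919} = - \frac{4542}{1967} + \frac{20099501196}{3717919} = \frac{39518832064434}{7313146673}$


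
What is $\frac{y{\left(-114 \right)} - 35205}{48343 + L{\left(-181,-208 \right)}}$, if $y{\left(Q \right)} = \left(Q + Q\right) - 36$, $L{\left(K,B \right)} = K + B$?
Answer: $- \frac{35469}{47954} \approx -0.73965$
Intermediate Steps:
$L{\left(K,B \right)} = B + K$
$y{\left(Q \right)} = -36 + 2 Q$ ($y{\left(Q \right)} = 2 Q - 36 = -36 + 2 Q$)
$\frac{y{\left(-114 \right)} - 35205}{48343 + L{\left(-181,-208 \right)}} = \frac{\left(-36 + 2 \left(-114\right)\right) - 35205}{48343 - 389} = \frac{\left(-36 - 228\right) - 35205}{48343 - 389} = \frac{-264 - 35205}{47954} = \left(-35469\right) \frac{1}{47954} = - \frac{35469}{47954}$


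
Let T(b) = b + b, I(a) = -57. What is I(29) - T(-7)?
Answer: -43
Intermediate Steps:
T(b) = 2*b
I(29) - T(-7) = -57 - 2*(-7) = -57 - 1*(-14) = -57 + 14 = -43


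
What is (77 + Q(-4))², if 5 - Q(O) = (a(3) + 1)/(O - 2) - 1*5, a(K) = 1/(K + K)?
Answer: 9853321/1296 ≈ 7602.9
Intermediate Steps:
a(K) = 1/(2*K)
Q(O) = 10 - 7/(6*(-2 + O)) (Q(O) = 5 - (((½)/3 + 1)/(O - 2) - 1*5) = 5 - (((½)*(⅓) + 1)/(-2 + O) - 5) = 5 - ((⅙ + 1)/(-2 + O) - 5) = 5 - (7/(6*(-2 + O)) - 5) = 5 - (-5 + 7/(6*(-2 + O))) = 5 + (5 - 7/(6*(-2 + O))) = 10 - 7/(6*(-2 + O)))
(77 + Q(-4))² = (77 + (-127 + 60*(-4))/(6*(-2 - 4)))² = (77 + (⅙)*(-127 - 240)/(-6))² = (77 + (⅙)*(-⅙)*(-367))² = (77 + 367/36)² = (3139/36)² = 9853321/1296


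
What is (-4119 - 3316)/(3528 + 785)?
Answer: -7435/4313 ≈ -1.7239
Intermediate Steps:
(-4119 - 3316)/(3528 + 785) = -7435/4313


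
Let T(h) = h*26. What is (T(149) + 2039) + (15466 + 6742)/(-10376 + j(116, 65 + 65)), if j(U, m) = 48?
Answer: 7630907/1291 ≈ 5910.9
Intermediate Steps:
T(h) = 26*h
(T(149) + 2039) + (15466 + 6742)/(-10376 + j(116, 65 + 65)) = (26*149 + 2039) + (15466 + 6742)/(-10376 + 48) = (3874 + 2039) + 22208/(-10328) = 5913 + 22208*(-1/10328) = 5913 - 2776/1291 = 7630907/1291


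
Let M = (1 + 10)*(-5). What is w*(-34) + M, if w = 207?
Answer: -7093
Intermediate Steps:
M = -55 (M = 11*(-5) = -55)
w*(-34) + M = 207*(-34) - 55 = -7038 - 55 = -7093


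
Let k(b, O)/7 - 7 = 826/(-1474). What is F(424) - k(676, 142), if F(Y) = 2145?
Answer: 1547643/737 ≈ 2099.9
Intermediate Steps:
k(b, O) = 33222/737 (k(b, O) = 49 + 7*(826/(-1474)) = 49 + 7*(826*(-1/1474)) = 49 + 7*(-413/737) = 49 - 2891/737 = 33222/737)
F(424) - k(676, 142) = 2145 - 1*33222/737 = 2145 - 33222/737 = 1547643/737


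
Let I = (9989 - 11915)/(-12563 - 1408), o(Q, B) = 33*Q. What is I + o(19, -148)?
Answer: 2920581/4657 ≈ 627.14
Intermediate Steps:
I = 642/4657 (I = -1926/(-13971) = -1926*(-1/13971) = 642/4657 ≈ 0.13786)
I + o(19, -148) = 642/4657 + 33*19 = 642/4657 + 627 = 2920581/4657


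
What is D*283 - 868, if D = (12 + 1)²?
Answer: 46959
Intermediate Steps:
D = 169 (D = 13² = 169)
D*283 - 868 = 169*283 - 868 = 47827 - 868 = 46959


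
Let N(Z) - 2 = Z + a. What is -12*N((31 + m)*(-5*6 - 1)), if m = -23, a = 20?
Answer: 2712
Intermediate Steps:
N(Z) = 22 + Z (N(Z) = 2 + (Z + 20) = 2 + (20 + Z) = 22 + Z)
-12*N((31 + m)*(-5*6 - 1)) = -12*(22 + (31 - 23)*(-5*6 - 1)) = -12*(22 + 8*(-30 - 1)) = -12*(22 + 8*(-31)) = -12*(22 - 248) = -12*(-226) = 2712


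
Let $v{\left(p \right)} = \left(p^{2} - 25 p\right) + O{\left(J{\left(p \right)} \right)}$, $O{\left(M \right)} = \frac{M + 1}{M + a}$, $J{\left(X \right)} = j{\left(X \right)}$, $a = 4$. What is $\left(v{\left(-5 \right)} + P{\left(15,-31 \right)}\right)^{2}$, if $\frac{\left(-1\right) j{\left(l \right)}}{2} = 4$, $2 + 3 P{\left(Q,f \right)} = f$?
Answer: $\frac{316969}{16} \approx 19811.0$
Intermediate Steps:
$P{\left(Q,f \right)} = - \frac{2}{3} + \frac{f}{3}$
$j{\left(l \right)} = -8$ ($j{\left(l \right)} = \left(-2\right) 4 = -8$)
$J{\left(X \right)} = -8$
$O{\left(M \right)} = \frac{1 + M}{4 + M}$ ($O{\left(M \right)} = \frac{M + 1}{M + 4} = \frac{1 + M}{4 + M}$)
$v{\left(p \right)} = \frac{7}{4} + p^{2} - 25 p$ ($v{\left(p \right)} = \left(p^{2} - 25 p\right) + \frac{1 - 8}{4 - 8} = \left(p^{2} - 25 p\right) + \frac{1}{-4} \left(-7\right) = \left(p^{2} - 25 p\right) - - \frac{7}{4} = \left(p^{2} - 25 p\right) + \frac{7}{4} = \frac{7}{4} + p^{2} - 25 p$)
$\left(v{\left(-5 \right)} + P{\left(15,-31 \right)}\right)^{2} = \left(\left(\frac{7}{4} + \left(-5\right)^{2} - -125\right) + \left(- \frac{2}{3} + \frac{1}{3} \left(-31\right)\right)\right)^{2} = \left(\left(\frac{7}{4} + 25 + 125\right) - 11\right)^{2} = \left(\frac{607}{4} - 11\right)^{2} = \left(\frac{563}{4}\right)^{2} = \frac{316969}{16}$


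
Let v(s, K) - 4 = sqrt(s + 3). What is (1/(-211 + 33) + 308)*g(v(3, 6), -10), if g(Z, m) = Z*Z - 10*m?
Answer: 3344203/89 + 219292*sqrt(6)/89 ≈ 43611.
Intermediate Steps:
v(s, K) = 4 + sqrt(3 + s) (v(s, K) = 4 + sqrt(s + 3) = 4 + sqrt(3 + s))
g(Z, m) = Z**2 - 10*m
(1/(-211 + 33) + 308)*g(v(3, 6), -10) = (1/(-211 + 33) + 308)*((4 + sqrt(3 + 3))**2 - 10*(-10)) = (1/(-178) + 308)*((4 + sqrt(6))**2 + 100) = (-1/178 + 308)*(100 + (4 + sqrt(6))**2) = 54823*(100 + (4 + sqrt(6))**2)/178 = 2741150/89 + 54823*(4 + sqrt(6))**2/178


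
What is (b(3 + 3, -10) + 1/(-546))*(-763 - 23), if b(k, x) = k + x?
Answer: 286235/91 ≈ 3145.4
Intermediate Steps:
(b(3 + 3, -10) + 1/(-546))*(-763 - 23) = (((3 + 3) - 10) + 1/(-546))*(-763 - 23) = ((6 - 10) - 1/546)*(-786) = (-4 - 1/546)*(-786) = -2185/546*(-786) = 286235/91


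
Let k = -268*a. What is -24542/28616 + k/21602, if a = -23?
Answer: -1804935/3153892 ≈ -0.57229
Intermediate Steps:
k = 6164 (k = -268*(-23) = -1*(-6164) = 6164)
-24542/28616 + k/21602 = -24542/28616 + 6164/21602 = -24542*1/28616 + 6164*(1/21602) = -1753/2044 + 3082/10801 = -1804935/3153892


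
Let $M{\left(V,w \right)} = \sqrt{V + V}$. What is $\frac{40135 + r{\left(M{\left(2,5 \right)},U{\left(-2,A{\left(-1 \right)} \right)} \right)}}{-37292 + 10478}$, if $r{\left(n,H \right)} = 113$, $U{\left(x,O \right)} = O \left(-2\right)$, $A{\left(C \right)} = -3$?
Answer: $- \frac{6708}{4469} \approx -1.501$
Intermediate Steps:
$M{\left(V,w \right)} = \sqrt{2} \sqrt{V}$ ($M{\left(V,w \right)} = \sqrt{2 V} = \sqrt{2} \sqrt{V}$)
$U{\left(x,O \right)} = - 2 O$
$\frac{40135 + r{\left(M{\left(2,5 \right)},U{\left(-2,A{\left(-1 \right)} \right)} \right)}}{-37292 + 10478} = \frac{40135 + 113}{-37292 + 10478} = \frac{40248}{-26814} = 40248 \left(- \frac{1}{26814}\right) = - \frac{6708}{4469}$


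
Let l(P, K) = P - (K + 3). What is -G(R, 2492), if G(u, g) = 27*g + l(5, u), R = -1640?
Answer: -68926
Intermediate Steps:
l(P, K) = -3 + P - K (l(P, K) = P - (3 + K) = P + (-3 - K) = -3 + P - K)
G(u, g) = 2 - u + 27*g (G(u, g) = 27*g + (-3 + 5 - u) = 27*g + (2 - u) = 2 - u + 27*g)
-G(R, 2492) = -(2 - 1*(-1640) + 27*2492) = -(2 + 1640 + 67284) = -1*68926 = -68926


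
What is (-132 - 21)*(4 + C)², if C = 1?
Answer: -3825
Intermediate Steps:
(-132 - 21)*(4 + C)² = (-132 - 21)*(4 + 1)² = -153*5² = -153*25 = -3825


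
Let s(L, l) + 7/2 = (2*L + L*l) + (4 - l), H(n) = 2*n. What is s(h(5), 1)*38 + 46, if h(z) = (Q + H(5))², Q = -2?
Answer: 7323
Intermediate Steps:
h(z) = 64 (h(z) = (-2 + 2*5)² = (-2 + 10)² = 8² = 64)
s(L, l) = ½ - l + 2*L + L*l (s(L, l) = -7/2 + ((2*L + L*l) + (4 - l)) = -7/2 + (4 - l + 2*L + L*l) = ½ - l + 2*L + L*l)
s(h(5), 1)*38 + 46 = (½ - 1*1 + 2*64 + 64*1)*38 + 46 = (½ - 1 + 128 + 64)*38 + 46 = (383/2)*38 + 46 = 7277 + 46 = 7323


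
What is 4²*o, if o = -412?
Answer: -6592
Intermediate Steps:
4²*o = 4²*(-412) = 16*(-412) = -6592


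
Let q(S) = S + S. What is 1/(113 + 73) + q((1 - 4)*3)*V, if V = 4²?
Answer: -53567/186 ≈ -287.99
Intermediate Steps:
V = 16
q(S) = 2*S
1/(113 + 73) + q((1 - 4)*3)*V = 1/(113 + 73) + (2*((1 - 4)*3))*16 = 1/186 + (2*(-3*3))*16 = 1/186 + (2*(-9))*16 = 1/186 - 18*16 = 1/186 - 288 = -53567/186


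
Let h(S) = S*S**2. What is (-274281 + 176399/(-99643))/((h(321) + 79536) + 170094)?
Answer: -27330358082/3320681792613 ≈ -0.0082303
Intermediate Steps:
h(S) = S**3
(-274281 + 176399/(-99643))/((h(321) + 79536) + 170094) = (-274281 + 176399/(-99643))/((321**3 + 79536) + 170094) = (-274281 + 176399*(-1/99643))/((33076161 + 79536) + 170094) = (-274281 - 176399/99643)/(33155697 + 170094) = -27330358082/99643/33325791 = -27330358082/99643*1/33325791 = -27330358082/3320681792613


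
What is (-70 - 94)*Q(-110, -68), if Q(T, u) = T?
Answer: 18040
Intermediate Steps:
(-70 - 94)*Q(-110, -68) = (-70 - 94)*(-110) = -164*(-110) = 18040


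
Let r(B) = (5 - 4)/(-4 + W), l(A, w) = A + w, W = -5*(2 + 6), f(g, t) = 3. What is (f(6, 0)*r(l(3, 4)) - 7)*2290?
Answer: -356095/22 ≈ -16186.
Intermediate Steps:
W = -40 (W = -5*8 = -40)
r(B) = -1/44 (r(B) = (5 - 4)/(-4 - 40) = 1/(-44) = 1*(-1/44) = -1/44)
(f(6, 0)*r(l(3, 4)) - 7)*2290 = (3*(-1/44) - 7)*2290 = (-3/44 - 7)*2290 = -311/44*2290 = -356095/22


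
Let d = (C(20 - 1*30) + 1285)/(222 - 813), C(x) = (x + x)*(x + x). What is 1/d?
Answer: -591/1685 ≈ -0.35074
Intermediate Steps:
C(x) = 4*x² (C(x) = (2*x)*(2*x) = 4*x²)
d = -1685/591 (d = (4*(20 - 1*30)² + 1285)/(222 - 813) = (4*(20 - 30)² + 1285)/(-591) = (4*(-10)² + 1285)*(-1/591) = (4*100 + 1285)*(-1/591) = (400 + 1285)*(-1/591) = 1685*(-1/591) = -1685/591 ≈ -2.8511)
1/d = 1/(-1685/591) = -591/1685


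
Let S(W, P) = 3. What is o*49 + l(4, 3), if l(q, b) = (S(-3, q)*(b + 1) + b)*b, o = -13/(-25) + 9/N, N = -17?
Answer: 18929/425 ≈ 44.539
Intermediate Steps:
o = -4/425 (o = -13/(-25) + 9/(-17) = -13*(-1/25) + 9*(-1/17) = 13/25 - 9/17 = -4/425 ≈ -0.0094118)
l(q, b) = b*(3 + 4*b) (l(q, b) = (3*(b + 1) + b)*b = (3*(1 + b) + b)*b = ((3 + 3*b) + b)*b = (3 + 4*b)*b = b*(3 + 4*b))
o*49 + l(4, 3) = -4/425*49 + 3*(3 + 4*3) = -196/425 + 3*(3 + 12) = -196/425 + 3*15 = -196/425 + 45 = 18929/425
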